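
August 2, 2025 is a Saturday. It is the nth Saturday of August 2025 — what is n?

1st

Day 2 falls in week ⌈2/7⌉ of the month.
Days 1–7 hold the 1st Saturday, 8–14 the 2nd, 15–21 the 3rd, 22–28 the 4th, 29–31 the 5th.
2 is in the range for the 1st.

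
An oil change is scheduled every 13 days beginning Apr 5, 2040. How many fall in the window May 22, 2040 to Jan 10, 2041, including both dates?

Occurrences land 13·i days after Apr 5, 2040 for i = 0, 1, 2, …
May 22, 2040 is 47 days after the start; 47 ÷ 13 = 3 remainder 8; since the remainder is 8, round up to i = 4. First occurrence in the window: #5 on May 27, 2040 (4×13 = 52 days in).
Jan 10, 2041 is 280 days after the start; 280 ÷ 13 = 21 remainder 7. Last occurrence in the window: #22 on Jan 3, 2041.
Occurrences #5 through #22: 18 in total.

18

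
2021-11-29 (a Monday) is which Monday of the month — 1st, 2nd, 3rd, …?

5th

Day 29 falls in week ⌈29/7⌉ of the month.
Days 1–7 hold the 1st Monday, 8–14 the 2nd, 15–21 the 3rd, 22–28 the 4th, 29–31 the 5th.
29 is in the range for the 5th.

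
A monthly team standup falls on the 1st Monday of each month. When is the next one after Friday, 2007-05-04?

May 2007 starts on a Tuesday, so its 1st Monday is 2007-05-07 (6 days in).
2007-05-07 is after 2007-05-04, so that is the next one.

2007-05-07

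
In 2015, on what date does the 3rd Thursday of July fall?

July 2015 begins on a Wednesday, so the first Thursday is July 2 (1 day later).
The 3rd Thursday is 2 weeks later: 2 + 14 = 16.

16 July 2015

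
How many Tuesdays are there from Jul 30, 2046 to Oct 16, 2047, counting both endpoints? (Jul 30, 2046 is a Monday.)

Jul 30, 2046 is a Monday; the first Tuesday on or after it is Jul 31, 2046 (1 day later).
From Jul 31, 2046 to Oct 16, 2047: 153 + 289 = 442 days (rest of 2046, to Oct 16, 2047 in 2047).
442 ÷ 7 = 63 full weeks with remainder 1, so 63 more Tuesdays after the first → 64.

64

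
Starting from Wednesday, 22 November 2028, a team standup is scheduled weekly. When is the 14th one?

The 14th occurrence is 13 intervals after the first: 13 × 7 = 91 days after 22 November 2028.
November has 30 days — 8 days to the end of November leaves 83.
December has 31 days (52 left).
January has 31 days (21 left).
21 days into February → 21 February 2029.

21 February 2029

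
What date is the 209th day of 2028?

2028-07-27

January has 31 days (209 − 31 = 178 remain).
February has 29 days (178 − 29 = 149 remain).
March has 31 days (149 − 31 = 118 remain).
April has 30 days (118 − 30 = 88 remain).
May has 31 days (88 − 31 = 57 remain).
June has 30 days (57 − 30 = 27 remain).
27 into July → July 27.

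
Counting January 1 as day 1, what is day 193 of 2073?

Jan has 31 days (193 − 31 = 162 remain).
Feb has 28 days (162 − 28 = 134 remain).
Mar has 31 days (134 − 31 = 103 remain).
Apr has 30 days (103 − 30 = 73 remain).
May has 31 days (73 − 31 = 42 remain).
Jun has 30 days (42 − 30 = 12 remain).
12 into Jul → Jul 12.

Jul 12, 2073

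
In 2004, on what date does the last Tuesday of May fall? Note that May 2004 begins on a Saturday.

2004-05-25

May 2004 begins on a Saturday, so the first Tuesday is May 4 (3 days later).
May 2004 has 31 days. Adding weeks: 4, 11, 18, 25 — the last one ≤ 31 is the 25th.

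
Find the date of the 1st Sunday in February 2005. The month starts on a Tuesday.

February 2005 begins on a Tuesday, so the first Sunday is February 6 (5 days later).

2005-02-06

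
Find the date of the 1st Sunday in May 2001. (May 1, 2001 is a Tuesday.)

6 May 2001

May 2001 begins on a Tuesday, so the first Sunday is May 6 (5 days later).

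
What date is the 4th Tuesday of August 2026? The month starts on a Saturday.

August 25, 2026

August 2026 begins on a Saturday, so the first Tuesday is August 4 (3 days later).
The 4th Tuesday is 3 weeks later: 4 + 21 = 25.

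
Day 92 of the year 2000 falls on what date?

April 1, 2000

January has 31 days (92 − 31 = 61 remain).
February has 29 days (61 − 29 = 32 remain).
March has 31 days (32 − 31 = 1 remain).
1 into April → April 1.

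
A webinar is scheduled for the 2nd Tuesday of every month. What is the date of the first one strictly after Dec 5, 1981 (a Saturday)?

Dec 8, 1981

Dec 1981 starts on a Tuesday; its first Tuesday is the 1st, so the 2nd Tuesday is the 8th — Dec 8, 1981.
Dec 8, 1981 is after Dec 5, 1981, so that is the next one.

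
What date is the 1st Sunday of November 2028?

5 November 2028

The first Sunday of November 2028 is November 5.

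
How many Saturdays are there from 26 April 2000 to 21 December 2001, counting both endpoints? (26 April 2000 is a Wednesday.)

26 April 2000 is a Wednesday; the first Saturday on or after it is 29 April 2000 (3 days later).
From 29 April 2000 to 21 December 2001: 246 + 355 = 601 days (rest of 2000, to 21 December 2001 in 2001).
601 ÷ 7 = 85 full weeks with remainder 6, so 85 more Saturdays after the first → 86.

86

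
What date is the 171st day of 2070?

June 20, 2070

January has 31 days (171 − 31 = 140 remain).
February has 28 days (140 − 28 = 112 remain).
March has 31 days (112 − 31 = 81 remain).
April has 30 days (81 − 30 = 51 remain).
May has 31 days (51 − 31 = 20 remain).
20 into June → June 20.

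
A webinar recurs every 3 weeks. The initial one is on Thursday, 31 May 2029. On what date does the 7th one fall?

4 October 2029

The 7th occurrence is 6 intervals after the first: 6 × 21 = 126 days after 31 May 2029.
May has 31 days — 0 days to the end of May leaves 126.
June has 30 days (96 left).
July has 31 days (65 left).
August has 31 days (34 left).
September has 30 days (4 left).
4 days into October → 4 October 2029.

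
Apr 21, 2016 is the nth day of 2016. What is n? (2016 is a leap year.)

112

Days in months before Apr: 31 + 29 + 31 = 91.
Plus 21 days into Apr → day 112.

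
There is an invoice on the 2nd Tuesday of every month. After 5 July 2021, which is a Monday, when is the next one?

13 July 2021

July 2021 starts on a Thursday; its first Tuesday is the 6th, so the 2nd Tuesday is the 13th — 13 July 2021.
13 July 2021 is after 5 July 2021, so that is the next one.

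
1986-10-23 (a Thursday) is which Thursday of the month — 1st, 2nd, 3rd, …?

Day 23 falls in week ⌈23/7⌉ of the month.
Days 1–7 hold the 1st Thursday, 8–14 the 2nd, 15–21 the 3rd, 22–28 the 4th, 29–31 the 5th.
23 is in the range for the 4th.

4th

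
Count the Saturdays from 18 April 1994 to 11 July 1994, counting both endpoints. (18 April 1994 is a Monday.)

12

18 April 1994 is a Monday; the first Saturday on or after it is 23 April 1994 (5 days later).
From 23 April 1994 to 11 July 1994: 7 + 31 + 30 + 11 = 79 days (rest of April, May, June, July).
79 ÷ 7 = 11 full weeks with remainder 2, so 11 more Saturdays after the first → 12.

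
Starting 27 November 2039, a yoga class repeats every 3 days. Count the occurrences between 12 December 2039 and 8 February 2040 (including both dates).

Occurrences land 3·i days after 27 November 2039 for i = 0, 1, 2, …
12 December 2039 is 15 days after the start; 15 ÷ 3 = 5 remainder 0. First occurrence in the window: #6 on 12 December 2039 (5×3 = 15 days in).
8 February 2040 is 73 days after the start; 73 ÷ 3 = 24 remainder 1. Last occurrence in the window: #25 on 7 February 2040.
Occurrences #6 through #25: 20 in total.

20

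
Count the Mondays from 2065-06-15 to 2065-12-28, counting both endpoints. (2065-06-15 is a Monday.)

29

2065-06-15 is a Monday; the first Monday on or after it is 2065-06-15.
From 2065-06-15 to 2065-12-28: 15 + 31 + 31 + 30 + 31 + 30 + 28 = 196 days (rest of June, July, August, September, October, November, December).
196 ÷ 7 = 28 full weeks with remainder 0, so 28 more Mondays after the first → 29.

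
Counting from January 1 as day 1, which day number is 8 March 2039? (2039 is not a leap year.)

Days in months before March: 31 + 28 = 59.
Plus 8 days into March → day 67.

67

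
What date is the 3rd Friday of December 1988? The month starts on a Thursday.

December 1988 begins on a Thursday, so the first Friday is December 2 (1 day later).
The 3rd Friday is 2 weeks later: 2 + 14 = 16.

December 16, 1988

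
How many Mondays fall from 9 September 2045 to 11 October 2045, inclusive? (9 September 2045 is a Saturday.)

5

9 September 2045 is a Saturday; the first Monday on or after it is 11 September 2045 (2 days later).
From 11 September 2045 to 11 October 2045: 19 + 11 = 30 days (rest of September, October).
30 ÷ 7 = 4 full weeks with remainder 2, so 4 more Mondays after the first → 5.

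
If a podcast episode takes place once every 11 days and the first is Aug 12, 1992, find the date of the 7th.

The 7th occurrence is 6 intervals after the first: 6 × 11 = 66 days after Aug 12, 1992.
Aug has 31 days — 19 days to the end of Aug leaves 47.
Sep has 30 days (17 left).
17 days into Oct → Oct 17, 1992.

Oct 17, 1992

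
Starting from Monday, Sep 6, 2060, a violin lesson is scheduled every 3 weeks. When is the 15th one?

The 15th occurrence is 14 intervals after the first: 14 × 21 = 294 days after Sep 6, 2060.
Sep has 30 days — 24 days to the end of Sep leaves 270.
Oct has 31 days (239 left).
Nov has 30 days (209 left).
Dec has 31 days (178 left).
Jan has 31 days (147 left).
Feb has 28 days (119 left).
Mar has 31 days (88 left).
Apr has 30 days (58 left).
May has 31 days (27 left).
27 days into Jun → Jun 27, 2061.

Jun 27, 2061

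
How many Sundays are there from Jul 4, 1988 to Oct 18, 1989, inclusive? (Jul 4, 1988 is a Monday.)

67

Jul 4, 1988 is a Monday; the first Sunday on or after it is Jul 10, 1988 (6 days later).
From Jul 10, 1988 to Oct 18, 1989: 174 + 291 = 465 days (rest of 1988, to Oct 18, 1989 in 1989).
465 ÷ 7 = 66 full weeks with remainder 3, so 66 more Sundays after the first → 67.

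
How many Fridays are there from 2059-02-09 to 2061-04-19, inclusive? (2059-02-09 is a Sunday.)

114

2059-02-09 is a Sunday; the first Friday on or after it is 2059-02-14 (5 days later).
From 2059-02-14 to 2061-04-19: 320 + 366 + 109 = 795 days (rest of 2059, 2060, to 2061-04-19 in 2061).
795 ÷ 7 = 113 full weeks with remainder 4, so 113 more Fridays after the first → 114.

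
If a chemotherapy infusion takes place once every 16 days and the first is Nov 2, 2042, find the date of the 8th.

The 8th occurrence is 7 intervals after the first: 7 × 16 = 112 days after Nov 2, 2042.
Nov has 30 days — 28 days to the end of Nov leaves 84.
Dec has 31 days (53 left).
Jan has 31 days (22 left).
22 days into Feb → Feb 22, 2043.

Feb 22, 2043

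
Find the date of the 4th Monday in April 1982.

April 26, 1982

April 1982 begins on a Thursday, so the first Monday is April 5 (4 days later).
The 4th Monday is 3 weeks later: 5 + 21 = 26.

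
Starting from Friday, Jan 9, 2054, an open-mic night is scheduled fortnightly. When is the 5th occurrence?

Mar 6, 2054

The 5th occurrence is 4 intervals after the first: 4 × 14 = 56 days after Jan 9, 2054.
Jan has 31 days — 22 days to the end of Jan leaves 34.
Feb has 28 days (6 left).
6 days into Mar → Mar 6, 2054.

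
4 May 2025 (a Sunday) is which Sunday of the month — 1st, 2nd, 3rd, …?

1st

Day 4 falls in week ⌈4/7⌉ of the month.
Days 1–7 hold the 1st Sunday, 8–14 the 2nd, 15–21 the 3rd, 22–28 the 4th, 29–31 the 5th.
4 is in the range for the 1st.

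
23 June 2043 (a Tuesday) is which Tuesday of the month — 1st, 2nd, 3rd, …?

4th

Day 23 falls in week ⌈23/7⌉ of the month.
Days 1–7 hold the 1st Tuesday, 8–14 the 2nd, 15–21 the 3rd, 22–28 the 4th, 29–31 the 5th.
23 is in the range for the 4th.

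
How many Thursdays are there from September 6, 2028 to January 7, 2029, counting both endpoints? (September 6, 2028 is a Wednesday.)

18

September 6, 2028 is a Wednesday; the first Thursday on or after it is September 7, 2028 (1 day later).
From September 7, 2028 to January 7, 2029: 23 + 31 + 30 + 31 + 7 = 122 days (rest of September, October, November, December, January).
122 ÷ 7 = 17 full weeks with remainder 3, so 17 more Thursdays after the first → 18.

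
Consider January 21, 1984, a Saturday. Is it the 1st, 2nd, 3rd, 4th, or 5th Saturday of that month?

3rd

Day 21 falls in week ⌈21/7⌉ of the month.
Days 1–7 hold the 1st Saturday, 8–14 the 2nd, 15–21 the 3rd, 22–28 the 4th, 29–31 the 5th.
21 is in the range for the 3rd.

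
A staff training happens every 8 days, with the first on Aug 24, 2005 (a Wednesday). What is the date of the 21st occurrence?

Jan 31, 2006

The 21st occurrence is 20 intervals after the first: 20 × 8 = 160 days after Aug 24, 2005.
Aug has 31 days — 7 days to the end of Aug leaves 153.
Sep has 30 days (123 left).
Oct has 31 days (92 left).
Nov has 30 days (62 left).
Dec has 31 days (31 left).
31 days into Jan → Jan 31, 2006.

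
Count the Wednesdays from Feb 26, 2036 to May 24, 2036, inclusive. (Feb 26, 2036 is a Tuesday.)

Feb 26, 2036 is a Tuesday; the first Wednesday on or after it is Feb 27, 2036 (1 day later).
From Feb 27, 2036 to May 24, 2036: 2 + 31 + 30 + 24 = 87 days (rest of Feb, Mar, Apr, May).
87 ÷ 7 = 12 full weeks with remainder 3, so 12 more Wednesdays after the first → 13.

13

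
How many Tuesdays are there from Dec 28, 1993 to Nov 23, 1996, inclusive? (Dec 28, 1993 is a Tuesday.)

Dec 28, 1993 is a Tuesday; the first Tuesday on or after it is Dec 28, 1993.
From Dec 28, 1993 to Nov 23, 1996: 3 + 365 + 365 + 328 = 1061 days (rest of 1993, 1994, 1995, to Nov 23, 1996 in 1996).
1061 ÷ 7 = 151 full weeks with remainder 4, so 151 more Tuesdays after the first → 152.

152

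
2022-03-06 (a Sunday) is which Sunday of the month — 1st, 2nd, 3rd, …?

Day 6 falls in week ⌈6/7⌉ of the month.
Days 1–7 hold the 1st Sunday, 8–14 the 2nd, 15–21 the 3rd, 22–28 the 4th, 29–31 the 5th.
6 is in the range for the 1st.

1st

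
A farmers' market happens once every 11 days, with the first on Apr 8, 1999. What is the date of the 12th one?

Aug 7, 1999

The 12th occurrence is 11 intervals after the first: 11 × 11 = 121 days after Apr 8, 1999.
Apr has 30 days — 22 days to the end of Apr leaves 99.
May has 31 days (68 left).
Jun has 30 days (38 left).
Jul has 31 days (7 left).
7 days into Aug → Aug 7, 1999.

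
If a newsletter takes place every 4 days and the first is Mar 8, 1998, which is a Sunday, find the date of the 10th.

The 10th occurrence is 9 intervals after the first: 9 × 4 = 36 days after Mar 8, 1998.
Mar has 31 days — 23 days to the end of Mar leaves 13.
13 days into Apr → Apr 13, 1998.

Apr 13, 1998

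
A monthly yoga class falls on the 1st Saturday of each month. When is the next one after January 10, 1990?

January 1990 starts on a Monday, so its 1st Saturday is January 6, 1990 (5 days in).
That is not after January 10, 1990, so look at February 1990.
February 1990 starts on a Thursday, so its 1st Saturday is February 3, 1990 (2 days in).

February 3, 1990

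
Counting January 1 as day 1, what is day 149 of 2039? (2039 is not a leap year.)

May 29, 2039

January has 31 days (149 − 31 = 118 remain).
February has 28 days (118 − 28 = 90 remain).
March has 31 days (90 − 31 = 59 remain).
April has 30 days (59 − 30 = 29 remain).
29 into May → May 29.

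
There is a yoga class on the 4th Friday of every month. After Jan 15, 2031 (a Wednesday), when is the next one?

Jan 2031 starts on a Wednesday; its first Friday is the 3rd, so the 4th Friday is the 24th — Jan 24, 2031.
Jan 24, 2031 is after Jan 15, 2031, so that is the next one.

Jan 24, 2031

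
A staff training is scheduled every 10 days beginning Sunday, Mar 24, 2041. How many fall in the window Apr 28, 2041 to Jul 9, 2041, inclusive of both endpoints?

Occurrences land 10·i days after Mar 24, 2041 for i = 0, 1, 2, …
Apr 28, 2041 is 35 days after the start; 35 ÷ 10 = 3 remainder 5; since the remainder is 5, round up to i = 4. First occurrence in the window: #5 on May 3, 2041 (4×10 = 40 days in).
Jul 9, 2041 is 107 days after the start; 107 ÷ 10 = 10 remainder 7. Last occurrence in the window: #11 on Jul 2, 2041.
Occurrences #5 through #11: 7 in total.

7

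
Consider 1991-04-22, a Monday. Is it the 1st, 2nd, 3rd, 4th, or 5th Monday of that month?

4th

Day 22 falls in week ⌈22/7⌉ of the month.
Days 1–7 hold the 1st Monday, 8–14 the 2nd, 15–21 the 3rd, 22–28 the 4th, 29–31 the 5th.
22 is in the range for the 4th.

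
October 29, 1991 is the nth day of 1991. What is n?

302

Days in months before October: 31 + 28 + 31 + 30 + 31 + 30 + 31 + 31 + 30 = 273.
Plus 29 days into October → day 302.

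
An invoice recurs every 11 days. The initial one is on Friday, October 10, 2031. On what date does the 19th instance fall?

The 19th occurrence is 18 intervals after the first: 18 × 11 = 198 days after October 10, 2031.
October has 31 days — 21 days to the end of October leaves 177.
November has 30 days (147 left).
December has 31 days (116 left).
January has 31 days (85 left).
February has 29 days (56 left).
March has 31 days (25 left).
25 days into April → April 25, 2032.

April 25, 2032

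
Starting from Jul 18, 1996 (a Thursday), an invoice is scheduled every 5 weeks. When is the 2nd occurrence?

The 2nd occurrence is 1 interval after the first: 1 × 35 = 35 days after Jul 18, 1996.
Jul has 31 days — 13 days to the end of Jul leaves 22.
22 days into Aug → Aug 22, 1996.

Aug 22, 1996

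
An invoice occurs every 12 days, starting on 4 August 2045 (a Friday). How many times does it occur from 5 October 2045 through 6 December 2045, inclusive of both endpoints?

Occurrences land 12·i days after 4 August 2045 for i = 0, 1, 2, …
5 October 2045 is 62 days after the start; 62 ÷ 12 = 5 remainder 2; since the remainder is 2, round up to i = 6. First occurrence in the window: #7 on 15 October 2045 (6×12 = 72 days in).
6 December 2045 is 124 days after the start; 124 ÷ 12 = 10 remainder 4. Last occurrence in the window: #11 on 2 December 2045.
Occurrences #7 through #11: 5 in total.

5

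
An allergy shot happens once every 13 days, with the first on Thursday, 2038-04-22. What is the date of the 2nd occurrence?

The 2nd occurrence is 1 interval after the first: 1 × 13 = 13 days after 2038-04-22.
April has 30 days — 8 days to the end of April leaves 5.
5 days into May → 2038-05-05.

2038-05-05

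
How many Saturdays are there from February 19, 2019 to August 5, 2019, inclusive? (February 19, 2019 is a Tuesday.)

February 19, 2019 is a Tuesday; the first Saturday on or after it is February 23, 2019 (4 days later).
From February 23, 2019 to August 5, 2019: 5 + 31 + 30 + 31 + 30 + 31 + 5 = 163 days (rest of February, March, April, May, June, July, August).
163 ÷ 7 = 23 full weeks with remainder 2, so 23 more Saturdays after the first → 24.

24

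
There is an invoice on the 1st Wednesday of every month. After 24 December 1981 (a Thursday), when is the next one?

December 1981 starts on a Tuesday, so its 1st Wednesday is 2 December 1981 (1 day in).
That is not after 24 December 1981, so look at January 1982.
January 1982 starts on a Friday, so its 1st Wednesday is 6 January 1982 (5 days in).

6 January 1982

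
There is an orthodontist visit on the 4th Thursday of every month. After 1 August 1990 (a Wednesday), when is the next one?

August 1990 starts on a Wednesday; its first Thursday is the 2nd, so the 4th Thursday is the 23rd — 23 August 1990.
23 August 1990 is after 1 August 1990, so that is the next one.

23 August 1990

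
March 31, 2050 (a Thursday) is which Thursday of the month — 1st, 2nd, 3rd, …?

5th

Day 31 falls in week ⌈31/7⌉ of the month.
Days 1–7 hold the 1st Thursday, 8–14 the 2nd, 15–21 the 3rd, 22–28 the 4th, 29–31 the 5th.
31 is in the range for the 5th.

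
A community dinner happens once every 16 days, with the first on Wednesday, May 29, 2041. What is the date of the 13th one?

December 7, 2041

The 13th occurrence is 12 intervals after the first: 12 × 16 = 192 days after May 29, 2041.
May has 31 days — 2 days to the end of May leaves 190.
June has 30 days (160 left).
July has 31 days (129 left).
August has 31 days (98 left).
September has 30 days (68 left).
October has 31 days (37 left).
November has 30 days (7 left).
7 days into December → December 7, 2041.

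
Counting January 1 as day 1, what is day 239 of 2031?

August 27, 2031

January has 31 days (239 − 31 = 208 remain).
February has 28 days (208 − 28 = 180 remain).
March has 31 days (180 − 31 = 149 remain).
April has 30 days (149 − 30 = 119 remain).
May has 31 days (119 − 31 = 88 remain).
June has 30 days (88 − 30 = 58 remain).
July has 31 days (58 − 31 = 27 remain).
27 into August → August 27.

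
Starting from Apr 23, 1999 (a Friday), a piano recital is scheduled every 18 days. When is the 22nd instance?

May 5, 2000

The 22nd occurrence is 21 intervals after the first: 21 × 18 = 378 days after Apr 23, 1999.
Apr has 30 days — 7 days to the end of Apr leaves 371.
May has 31 days (340 left).
Jun has 30 days (310 left).
Jul has 31 days (279 left).
Aug has 31 days (248 left).
Sep has 30 days (218 left).
Oct has 31 days (187 left).
Nov has 30 days (157 left).
Dec has 31 days (126 left).
Jan has 31 days (95 left).
Feb has 29 days (66 left).
Mar has 31 days (35 left).
Apr has 30 days (5 left).
5 days into May → May 5, 2000.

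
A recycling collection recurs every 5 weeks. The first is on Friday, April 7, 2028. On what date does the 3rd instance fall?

June 16, 2028

The 3rd occurrence is 2 intervals after the first: 2 × 35 = 70 days after April 7, 2028.
April has 30 days — 23 days to the end of April leaves 47.
May has 31 days (16 left).
16 days into June → June 16, 2028.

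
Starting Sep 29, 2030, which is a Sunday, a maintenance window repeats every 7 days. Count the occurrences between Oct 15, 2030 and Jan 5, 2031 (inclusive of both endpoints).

Occurrences land 7·i days after Sep 29, 2030 for i = 0, 1, 2, …
Oct 15, 2030 is 16 days after the start; 16 ÷ 7 = 2 remainder 2; since the remainder is 2, round up to i = 3. First occurrence in the window: #4 on Oct 20, 2030 (3×7 = 21 days in).
Jan 5, 2031 is 98 days after the start; 98 ÷ 7 = 14 remainder 0. Last occurrence in the window: #15 on Jan 5, 2031.
Occurrences #4 through #15: 12 in total.

12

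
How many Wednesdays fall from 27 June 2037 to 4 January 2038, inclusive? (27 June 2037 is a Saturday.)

27 June 2037 is a Saturday; the first Wednesday on or after it is 1 July 2037 (4 days later).
From 1 July 2037 to 4 January 2038: 30 + 31 + 30 + 31 + 30 + 31 + 4 = 187 days (rest of July, August, September, October, November, December, January).
187 ÷ 7 = 26 full weeks with remainder 5, so 26 more Wednesdays after the first → 27.

27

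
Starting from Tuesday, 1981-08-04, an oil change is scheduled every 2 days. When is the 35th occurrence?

1981-10-11

The 35th occurrence is 34 intervals after the first: 34 × 2 = 68 days after 1981-08-04.
August has 31 days — 27 days to the end of August leaves 41.
September has 30 days (11 left).
11 days into October → 1981-10-11.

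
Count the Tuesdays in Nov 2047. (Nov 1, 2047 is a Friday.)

4

Nov 1, 2047 is a Friday; the first Tuesday on or after it is Nov 5, 2047 (4 days later).
From Nov 5, 2047 to Nov 30, 2047 is 30 − 5 = 25 days.
25 ÷ 7 = 3 full weeks with remainder 4, so 3 more Tuesdays after the first → 4.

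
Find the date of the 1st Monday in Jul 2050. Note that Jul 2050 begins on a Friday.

Jul 4, 2050

Jul 2050 begins on a Friday, so the first Monday is Jul 4 (3 days later).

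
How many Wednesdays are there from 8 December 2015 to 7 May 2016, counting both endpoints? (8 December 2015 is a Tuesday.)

22

8 December 2015 is a Tuesday; the first Wednesday on or after it is 9 December 2015 (1 day later).
From 9 December 2015 to 7 May 2016: 22 + 31 + 29 + 31 + 30 + 7 = 150 days (rest of December, January, February, March, April, May).
150 ÷ 7 = 21 full weeks with remainder 3, so 21 more Wednesdays after the first → 22.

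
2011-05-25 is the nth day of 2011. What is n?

145

Days in months before May: 31 + 28 + 31 + 30 = 120.
Plus 25 days into May → day 145.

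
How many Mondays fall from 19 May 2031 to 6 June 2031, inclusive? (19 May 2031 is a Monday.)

3

19 May 2031 is a Monday; the first Monday on or after it is 19 May 2031.
From 19 May 2031 to 6 June 2031: 12 + 6 = 18 days (rest of May, June).
18 ÷ 7 = 2 full weeks with remainder 4, so 2 more Mondays after the first → 3.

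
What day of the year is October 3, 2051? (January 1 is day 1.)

Days in months before October: 31 + 28 + 31 + 30 + 31 + 30 + 31 + 31 + 30 = 273.
Plus 3 days into October → day 276.

276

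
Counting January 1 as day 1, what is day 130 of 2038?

2038-05-10

January has 31 days (130 − 31 = 99 remain).
February has 28 days (99 − 28 = 71 remain).
March has 31 days (71 − 31 = 40 remain).
April has 30 days (40 − 30 = 10 remain).
10 into May → May 10.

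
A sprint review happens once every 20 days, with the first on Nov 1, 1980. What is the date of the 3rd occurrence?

The 3rd occurrence is 2 intervals after the first: 2 × 20 = 40 days after Nov 1, 1980.
Nov has 30 days — 29 days to the end of Nov leaves 11.
11 days into Dec → Dec 11, 1980.

Dec 11, 1980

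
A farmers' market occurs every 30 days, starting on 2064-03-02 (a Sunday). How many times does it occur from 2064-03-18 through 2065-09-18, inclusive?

Occurrences land 30·i days after 2064-03-02 for i = 0, 1, 2, …
2064-03-18 is 16 days after the start; 16 ÷ 30 = 0 remainder 16; since the remainder is 16, round up to i = 1. First occurrence in the window: #2 on 2064-04-01 (1×30 = 30 days in).
2065-09-18 is 565 days after the start; 565 ÷ 30 = 18 remainder 25. Last occurrence in the window: #19 on 2065-08-24.
Occurrences #2 through #19: 18 in total.

18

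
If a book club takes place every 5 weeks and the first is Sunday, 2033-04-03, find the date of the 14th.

2034-07-02

The 14th occurrence is 13 intervals after the first: 13 × 35 = 455 days after 2033-04-03.
April has 30 days — 27 days to the end of April leaves 428.
From end of April to end of 2033 is 245 days (183 left).
January has 31 days (152 left).
February has 28 days (124 left).
March has 31 days (93 left).
April has 30 days (63 left).
May has 31 days (32 left).
June has 30 days (2 left).
2 days into July → 2034-07-02.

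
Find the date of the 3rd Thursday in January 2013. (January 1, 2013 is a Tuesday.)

January 2013 begins on a Tuesday, so the first Thursday is January 3 (2 days later).
The 3rd Thursday is 2 weeks later: 3 + 14 = 17.

17 January 2013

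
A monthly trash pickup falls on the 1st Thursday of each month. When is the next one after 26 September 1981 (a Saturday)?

1 October 1981

September 1981 starts on a Tuesday, so its 1st Thursday is 3 September 1981 (2 days in).
That is not after 26 September 1981, so look at October 1981.
October 1981 starts on a Thursday, so its 1st Thursday is 1 October 1981.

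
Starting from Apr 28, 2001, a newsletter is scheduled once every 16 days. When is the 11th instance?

The 11th occurrence is 10 intervals after the first: 10 × 16 = 160 days after Apr 28, 2001.
Apr has 30 days — 2 days to the end of Apr leaves 158.
May has 31 days (127 left).
Jun has 30 days (97 left).
Jul has 31 days (66 left).
Aug has 31 days (35 left).
Sep has 30 days (5 left).
5 days into Oct → Oct 5, 2001.

Oct 5, 2001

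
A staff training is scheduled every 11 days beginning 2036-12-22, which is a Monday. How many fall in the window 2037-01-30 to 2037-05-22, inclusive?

Occurrences land 11·i days after 2036-12-22 for i = 0, 1, 2, …
2037-01-30 is 39 days after the start; 39 ÷ 11 = 3 remainder 6; since the remainder is 6, round up to i = 4. First occurrence in the window: #5 on 2037-02-04 (4×11 = 44 days in).
2037-05-22 is 151 days after the start; 151 ÷ 11 = 13 remainder 8. Last occurrence in the window: #14 on 2037-05-14.
Occurrences #5 through #14: 10 in total.

10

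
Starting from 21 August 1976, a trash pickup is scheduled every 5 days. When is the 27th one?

The 27th occurrence is 26 intervals after the first: 26 × 5 = 130 days after 21 August 1976.
August has 31 days — 10 days to the end of August leaves 120.
September has 30 days (90 left).
October has 31 days (59 left).
November has 30 days (29 left).
29 days into December → 29 December 1976.

29 December 1976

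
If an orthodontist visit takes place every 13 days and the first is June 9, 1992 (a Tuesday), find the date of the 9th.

The 9th occurrence is 8 intervals after the first: 8 × 13 = 104 days after June 9, 1992.
June has 30 days — 21 days to the end of June leaves 83.
July has 31 days (52 left).
August has 31 days (21 left).
21 days into September → September 21, 1992.

September 21, 1992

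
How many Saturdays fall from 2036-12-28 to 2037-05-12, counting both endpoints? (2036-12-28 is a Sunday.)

19

2036-12-28 is a Sunday; the first Saturday on or after it is 2037-01-03 (6 days later).
From 2037-01-03 to 2037-05-12: 28 + 28 + 31 + 30 + 12 = 129 days (rest of January, February, March, April, May).
129 ÷ 7 = 18 full weeks with remainder 3, so 18 more Saturdays after the first → 19.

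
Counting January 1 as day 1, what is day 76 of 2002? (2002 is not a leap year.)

March 17, 2002

January has 31 days (76 − 31 = 45 remain).
February has 28 days (45 − 28 = 17 remain).
17 into March → March 17.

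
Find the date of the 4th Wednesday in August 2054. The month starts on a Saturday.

26 August 2054

August 2054 begins on a Saturday, so the first Wednesday is August 5 (4 days later).
The 4th Wednesday is 3 weeks later: 5 + 21 = 26.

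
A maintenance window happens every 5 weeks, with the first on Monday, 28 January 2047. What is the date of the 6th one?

22 July 2047

The 6th occurrence is 5 intervals after the first: 5 × 35 = 175 days after 28 January 2047.
January has 31 days — 3 days to the end of January leaves 172.
February has 28 days (144 left).
March has 31 days (113 left).
April has 30 days (83 left).
May has 31 days (52 left).
June has 30 days (22 left).
22 days into July → 22 July 2047.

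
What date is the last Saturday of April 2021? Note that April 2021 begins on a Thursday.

April 2021 begins on a Thursday, so the first Saturday is April 3 (2 days later).
April 2021 has 30 days. Adding weeks: 3, 10, 17, 24 — the last one ≤ 30 is the 24th.

2021-04-24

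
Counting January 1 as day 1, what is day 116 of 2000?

Apr 25, 2000

Jan has 31 days (116 − 31 = 85 remain).
Feb has 29 days (85 − 29 = 56 remain).
Mar has 31 days (56 − 31 = 25 remain).
25 into Apr → Apr 25.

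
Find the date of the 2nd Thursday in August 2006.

The first Thursday of August 2006 is August 3.
The 2nd Thursday is 1 weeks later: 3 + 7 = 10.

August 10, 2006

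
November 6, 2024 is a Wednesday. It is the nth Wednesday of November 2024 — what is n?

1st

Day 6 falls in week ⌈6/7⌉ of the month.
Days 1–7 hold the 1st Wednesday, 8–14 the 2nd, 15–21 the 3rd, 22–28 the 4th, 29–31 the 5th.
6 is in the range for the 1st.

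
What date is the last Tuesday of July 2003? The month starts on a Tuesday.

29 July 2003

July 2003 begins on a Tuesday, so the first Tuesday is July 1.
July 2003 has 31 days. Adding weeks: 1, 8, 15, 22, 29 — the last one ≤ 31 is the 29th.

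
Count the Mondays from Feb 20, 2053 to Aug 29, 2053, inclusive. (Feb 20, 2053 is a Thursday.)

27

Feb 20, 2053 is a Thursday; the first Monday on or after it is Feb 24, 2053 (4 days later).
From Feb 24, 2053 to Aug 29, 2053: 4 + 31 + 30 + 31 + 30 + 31 + 29 = 186 days (rest of Feb, Mar, Apr, May, Jun, Jul, Aug).
186 ÷ 7 = 26 full weeks with remainder 4, so 26 more Mondays after the first → 27.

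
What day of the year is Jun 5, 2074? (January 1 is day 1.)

156

Days in months before Jun: 31 + 28 + 31 + 30 + 31 = 151.
Plus 5 days into Jun → day 156.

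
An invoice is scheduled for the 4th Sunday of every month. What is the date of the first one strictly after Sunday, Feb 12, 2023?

Feb 2023 starts on a Wednesday; its first Sunday is the 5th, so the 4th Sunday is the 26th — Feb 26, 2023.
Feb 26, 2023 is after Feb 12, 2023, so that is the next one.

Feb 26, 2023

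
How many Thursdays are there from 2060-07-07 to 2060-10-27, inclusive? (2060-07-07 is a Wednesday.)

16

2060-07-07 is a Wednesday; the first Thursday on or after it is 2060-07-08 (1 day later).
From 2060-07-08 to 2060-10-27: 23 + 31 + 30 + 27 = 111 days (rest of July, August, September, October).
111 ÷ 7 = 15 full weeks with remainder 6, so 15 more Thursdays after the first → 16.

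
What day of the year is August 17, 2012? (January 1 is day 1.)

Days in months before August: 31 + 29 + 31 + 30 + 31 + 30 + 31 = 213.
Plus 17 days into August → day 230.

230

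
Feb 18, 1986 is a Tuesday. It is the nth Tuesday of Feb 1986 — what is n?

3rd

Day 18 falls in week ⌈18/7⌉ of the month.
Days 1–7 hold the 1st Tuesday, 8–14 the 2nd, 15–21 the 3rd, 22–28 the 4th, 29–31 the 5th.
18 is in the range for the 3rd.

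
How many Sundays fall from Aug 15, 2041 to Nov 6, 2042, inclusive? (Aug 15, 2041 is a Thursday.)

64

Aug 15, 2041 is a Thursday; the first Sunday on or after it is Aug 18, 2041 (3 days later).
From Aug 18, 2041 to Nov 6, 2042: 135 + 310 = 445 days (rest of 2041, to Nov 6, 2042 in 2042).
445 ÷ 7 = 63 full weeks with remainder 4, so 63 more Sundays after the first → 64.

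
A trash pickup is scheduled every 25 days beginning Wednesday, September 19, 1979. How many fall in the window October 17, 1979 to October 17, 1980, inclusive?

Occurrences land 25·i days after September 19, 1979 for i = 0, 1, 2, …
October 17, 1979 is 28 days after the start; 28 ÷ 25 = 1 remainder 3; since the remainder is 3, round up to i = 2. First occurrence in the window: #3 on November 8, 1979 (2×25 = 50 days in).
October 17, 1980 is 394 days after the start; 394 ÷ 25 = 15 remainder 19. Last occurrence in the window: #16 on September 28, 1980.
Occurrences #3 through #16: 14 in total.

14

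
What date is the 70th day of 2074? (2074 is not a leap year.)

Mar 11, 2074

Jan has 31 days (70 − 31 = 39 remain).
Feb has 28 days (39 − 28 = 11 remain).
11 into Mar → Mar 11.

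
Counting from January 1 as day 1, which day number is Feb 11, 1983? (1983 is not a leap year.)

42

Days in months before Feb: 31 = 31.
Plus 11 days into Feb → day 42.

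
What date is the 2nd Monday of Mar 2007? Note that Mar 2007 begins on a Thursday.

Mar 12, 2007

Mar 2007 begins on a Thursday, so the first Monday is Mar 5 (4 days later).
The 2nd Monday is 1 weeks later: 5 + 7 = 12.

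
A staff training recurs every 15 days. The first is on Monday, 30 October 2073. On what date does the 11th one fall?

The 11th occurrence is 10 intervals after the first: 10 × 15 = 150 days after 30 October 2073.
October has 31 days — 1 day to the end of October leaves 149.
November has 30 days (119 left).
December has 31 days (88 left).
January has 31 days (57 left).
February has 28 days (29 left).
29 days into March → 29 March 2074.

29 March 2074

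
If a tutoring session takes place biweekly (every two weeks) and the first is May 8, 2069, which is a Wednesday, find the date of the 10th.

September 11, 2069

The 10th occurrence is 9 intervals after the first: 9 × 14 = 126 days after May 8, 2069.
May has 31 days — 23 days to the end of May leaves 103.
June has 30 days (73 left).
July has 31 days (42 left).
August has 31 days (11 left).
11 days into September → September 11, 2069.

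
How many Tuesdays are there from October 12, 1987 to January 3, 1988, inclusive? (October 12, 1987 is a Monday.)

12

October 12, 1987 is a Monday; the first Tuesday on or after it is October 13, 1987 (1 day later).
From October 13, 1987 to January 3, 1988: 18 + 30 + 31 + 3 = 82 days (rest of October, November, December, January).
82 ÷ 7 = 11 full weeks with remainder 5, so 11 more Tuesdays after the first → 12.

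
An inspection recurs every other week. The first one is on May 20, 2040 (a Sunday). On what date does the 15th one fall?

The 15th occurrence is 14 intervals after the first: 14 × 14 = 196 days after May 20, 2040.
May has 31 days — 11 days to the end of May leaves 185.
June has 30 days (155 left).
July has 31 days (124 left).
August has 31 days (93 left).
September has 30 days (63 left).
October has 31 days (32 left).
November has 30 days (2 left).
2 days into December → December 2, 2040.

December 2, 2040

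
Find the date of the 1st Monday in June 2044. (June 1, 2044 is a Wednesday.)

6 June 2044

June 2044 begins on a Wednesday, so the first Monday is June 6 (5 days later).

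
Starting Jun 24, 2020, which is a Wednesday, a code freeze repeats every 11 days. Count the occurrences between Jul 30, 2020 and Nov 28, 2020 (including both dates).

Occurrences land 11·i days after Jun 24, 2020 for i = 0, 1, 2, …
Jul 30, 2020 is 36 days after the start; 36 ÷ 11 = 3 remainder 3; since the remainder is 3, round up to i = 4. First occurrence in the window: #5 on Aug 7, 2020 (4×11 = 44 days in).
Nov 28, 2020 is 157 days after the start; 157 ÷ 11 = 14 remainder 3. Last occurrence in the window: #15 on Nov 25, 2020.
Occurrences #5 through #15: 11 in total.

11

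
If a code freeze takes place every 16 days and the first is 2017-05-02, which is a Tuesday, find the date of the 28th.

The 28th occurrence is 27 intervals after the first: 27 × 16 = 432 days after 2017-05-02.
May has 31 days — 29 days to the end of May leaves 403.
From end of May to end of 2017 is 214 days (189 left).
January has 31 days (158 left).
February has 28 days (130 left).
March has 31 days (99 left).
April has 30 days (69 left).
May has 31 days (38 left).
June has 30 days (8 left).
8 days into July → 2018-07-08.

2018-07-08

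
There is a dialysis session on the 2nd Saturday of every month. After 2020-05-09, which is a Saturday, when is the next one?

2020-06-13

May 2020 starts on a Friday; its first Saturday is the 2nd, so the 2nd Saturday is the 9th — 2020-05-09.
That is not after 2020-05-09, so look at June 2020.
June 2020 starts on a Monday; its first Saturday is the 6th, so the 2nd Saturday is the 13th — 2020-06-13.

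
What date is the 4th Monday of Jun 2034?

Jun 26, 2034

Jun 2034 begins on a Thursday, so the first Monday is Jun 5 (4 days later).
The 4th Monday is 3 weeks later: 5 + 21 = 26.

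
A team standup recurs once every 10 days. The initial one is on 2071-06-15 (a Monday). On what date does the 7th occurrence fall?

2071-08-14

The 7th occurrence is 6 intervals after the first: 6 × 10 = 60 days after 2071-06-15.
June has 30 days — 15 days to the end of June leaves 45.
July has 31 days (14 left).
14 days into August → 2071-08-14.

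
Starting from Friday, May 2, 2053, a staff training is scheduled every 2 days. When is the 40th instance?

July 19, 2053

The 40th occurrence is 39 intervals after the first: 39 × 2 = 78 days after May 2, 2053.
May has 31 days — 29 days to the end of May leaves 49.
June has 30 days (19 left).
19 days into July → July 19, 2053.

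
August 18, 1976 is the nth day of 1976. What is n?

Days in months before August: 31 + 29 + 31 + 30 + 31 + 30 + 31 = 213.
Plus 18 days into August → day 231.

231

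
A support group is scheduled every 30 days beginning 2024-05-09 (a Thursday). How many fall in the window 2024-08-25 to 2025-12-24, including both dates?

Occurrences land 30·i days after 2024-05-09 for i = 0, 1, 2, …
2024-08-25 is 108 days after the start; 108 ÷ 30 = 3 remainder 18; since the remainder is 18, round up to i = 4. First occurrence in the window: #5 on 2024-09-06 (4×30 = 120 days in).
2025-12-24 is 594 days after the start; 594 ÷ 30 = 19 remainder 24. Last occurrence in the window: #20 on 2025-11-30.
Occurrences #5 through #20: 16 in total.

16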